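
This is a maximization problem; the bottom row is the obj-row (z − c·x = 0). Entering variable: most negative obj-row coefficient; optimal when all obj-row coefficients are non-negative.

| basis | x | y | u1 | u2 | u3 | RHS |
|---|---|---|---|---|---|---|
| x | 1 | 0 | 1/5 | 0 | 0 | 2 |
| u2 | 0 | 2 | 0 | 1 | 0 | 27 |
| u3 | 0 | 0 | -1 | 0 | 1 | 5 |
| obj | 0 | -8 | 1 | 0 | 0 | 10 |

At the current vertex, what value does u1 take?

u1 is not in the basis, so in the current basic feasible solution u1 = 0.

0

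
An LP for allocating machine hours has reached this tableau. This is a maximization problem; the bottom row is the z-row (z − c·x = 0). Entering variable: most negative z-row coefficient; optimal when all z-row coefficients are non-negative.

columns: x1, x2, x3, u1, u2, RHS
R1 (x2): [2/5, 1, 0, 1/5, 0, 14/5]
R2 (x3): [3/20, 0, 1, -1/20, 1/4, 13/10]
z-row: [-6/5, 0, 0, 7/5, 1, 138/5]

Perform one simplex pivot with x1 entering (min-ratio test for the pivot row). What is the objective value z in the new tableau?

Ratio test on column x1 — row 1: (14/5)/(2/5) = 7; row 2: (13/10)/(3/20) = 26/3. Minimum is 7 at row 1 (x2 leaves); pivot element 2/5.
Pivot on row 1; the z-row RHS becomes 138/5 − (-6/5)·7 = 36.

36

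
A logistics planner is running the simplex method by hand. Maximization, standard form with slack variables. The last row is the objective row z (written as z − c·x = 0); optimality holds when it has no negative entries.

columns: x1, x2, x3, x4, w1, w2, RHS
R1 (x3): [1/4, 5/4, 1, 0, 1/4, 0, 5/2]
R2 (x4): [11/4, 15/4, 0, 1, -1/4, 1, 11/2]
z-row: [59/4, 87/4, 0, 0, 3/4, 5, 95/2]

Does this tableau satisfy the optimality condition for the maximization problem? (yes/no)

Every z-row coefficient is ≥ 0, so the tableau is optimal.

yes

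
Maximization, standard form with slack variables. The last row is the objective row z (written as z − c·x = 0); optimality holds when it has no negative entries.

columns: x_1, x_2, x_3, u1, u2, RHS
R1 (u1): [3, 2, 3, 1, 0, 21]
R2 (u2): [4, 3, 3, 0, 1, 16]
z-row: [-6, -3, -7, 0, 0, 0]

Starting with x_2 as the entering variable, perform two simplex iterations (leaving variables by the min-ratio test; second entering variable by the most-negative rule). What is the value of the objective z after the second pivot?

112/3

Ratio test on column x_2 — row 1: 21/2 = 21/2; row 2: 16/3 = 16/3. Minimum is 16/3 at row 2 (u2 leaves); pivot element 3.
Pivot on row 2; the z-row RHS becomes 0 − (-3)·(16/3) = 16.
Next entering variable (most negative z-row entry -4): x_3.
Ratio test on column x_3 — row 1: (31/3)/1 = 31/3; row 2: (16/3)/1 = 16/3. Minimum is 16/3 at row 2 (x_2 leaves); pivot element 1.
After the second pivot the z-row RHS is 16 − (-4)·(16/3) = 112/3.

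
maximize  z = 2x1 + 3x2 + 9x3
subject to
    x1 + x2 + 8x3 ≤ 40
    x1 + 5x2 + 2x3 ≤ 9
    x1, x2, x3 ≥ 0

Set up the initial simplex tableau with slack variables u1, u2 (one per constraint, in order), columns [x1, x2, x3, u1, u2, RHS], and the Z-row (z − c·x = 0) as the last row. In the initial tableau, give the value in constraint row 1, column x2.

Constraint 1 has coefficient 1 on x2.

1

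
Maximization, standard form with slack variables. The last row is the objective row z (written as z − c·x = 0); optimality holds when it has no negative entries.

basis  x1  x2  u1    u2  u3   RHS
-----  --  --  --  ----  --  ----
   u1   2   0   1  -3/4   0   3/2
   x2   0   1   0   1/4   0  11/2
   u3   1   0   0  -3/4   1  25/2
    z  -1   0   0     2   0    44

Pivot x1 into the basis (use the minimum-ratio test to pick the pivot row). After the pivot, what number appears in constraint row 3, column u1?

Ratio test on column x1 — row 1: (3/2)/2 = 3/4; row 2: entry 0 ≤ 0; row 3: (25/2)/1 = 25/2. Minimum is 3/4 at row 1 (u1 leaves); pivot element 2.
Divide row 1 by 2; eliminate column x1 from the other rows.
Row 3 update in column u1: 0 − 1·(1/2) = -1/2.

-1/2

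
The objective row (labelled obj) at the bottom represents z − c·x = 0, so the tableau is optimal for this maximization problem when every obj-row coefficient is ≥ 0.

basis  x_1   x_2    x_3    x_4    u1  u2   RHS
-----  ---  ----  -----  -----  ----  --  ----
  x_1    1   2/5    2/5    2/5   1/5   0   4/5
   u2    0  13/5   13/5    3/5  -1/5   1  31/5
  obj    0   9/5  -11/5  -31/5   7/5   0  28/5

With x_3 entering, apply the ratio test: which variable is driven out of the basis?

Column x_3 entries and ratios — x_1: (4/5)/(2/5) = 2; u2: (31/5)/(13/5) = 31/13.
Smallest ratio is 2 in the row of x_1, so x_1 leaves.

x_1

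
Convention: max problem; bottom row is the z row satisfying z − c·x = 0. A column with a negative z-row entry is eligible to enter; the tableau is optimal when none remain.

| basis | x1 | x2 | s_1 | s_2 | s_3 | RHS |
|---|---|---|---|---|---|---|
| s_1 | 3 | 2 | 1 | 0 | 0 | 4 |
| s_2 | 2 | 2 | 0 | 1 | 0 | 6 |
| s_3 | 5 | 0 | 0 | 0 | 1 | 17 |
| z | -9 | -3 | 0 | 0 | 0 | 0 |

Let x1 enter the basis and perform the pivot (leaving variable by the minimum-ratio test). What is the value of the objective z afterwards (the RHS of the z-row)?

12

Ratio test on column x1 — row 1: 4/3 = 4/3; row 2: 6/2 = 3; row 3: 17/5 = 17/5. Minimum is 4/3 at row 1 (s_1 leaves); pivot element 3.
Pivot on row 1; the z-row RHS becomes 0 − (-9)·(4/3) = 12.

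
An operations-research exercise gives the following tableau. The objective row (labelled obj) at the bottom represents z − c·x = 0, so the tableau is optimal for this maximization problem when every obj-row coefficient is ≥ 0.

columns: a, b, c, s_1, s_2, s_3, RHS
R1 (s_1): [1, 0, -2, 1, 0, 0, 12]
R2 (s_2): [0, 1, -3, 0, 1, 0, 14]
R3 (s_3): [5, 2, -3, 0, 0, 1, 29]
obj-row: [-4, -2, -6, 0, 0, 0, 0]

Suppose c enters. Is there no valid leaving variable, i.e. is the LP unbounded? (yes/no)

Every constraint-row entry in column c is ≤ 0, so increasing c is unbounded.

yes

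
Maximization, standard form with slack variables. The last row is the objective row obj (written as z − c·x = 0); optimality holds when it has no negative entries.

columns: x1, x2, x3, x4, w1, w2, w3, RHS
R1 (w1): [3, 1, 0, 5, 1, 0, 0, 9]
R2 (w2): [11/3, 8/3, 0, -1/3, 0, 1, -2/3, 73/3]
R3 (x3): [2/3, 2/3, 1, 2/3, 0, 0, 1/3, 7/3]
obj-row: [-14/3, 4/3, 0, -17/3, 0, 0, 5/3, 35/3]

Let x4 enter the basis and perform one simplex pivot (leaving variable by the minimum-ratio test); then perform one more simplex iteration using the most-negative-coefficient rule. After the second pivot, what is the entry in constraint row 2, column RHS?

40/3

Ratio test on column x4 — row 1: 9/5 = 9/5; row 2: entry -1/3 ≤ 0; row 3: (7/3)/(2/3) = 7/2. Minimum is 9/5 at row 1 (w1 leaves); pivot element 5.
Divide row 1 by 5; eliminate column x4 from the other rows.
Second iteration: most negative obj-row entry is -19/15 in column x1, so x1 enters.
Ratio test on column x1 — row 1: (9/5)/(3/5) = 3; row 2: (374/15)/(58/15) = 187/29; row 3: (17/15)/(4/15) = 17/4. Minimum is 3 at row 1 (x4 leaves); pivot element 3/5.
Divide row 1 by 3/5; eliminate column x1 from the other rows.
After both pivots, the entry at constraint row 2, column RHS is 40/3.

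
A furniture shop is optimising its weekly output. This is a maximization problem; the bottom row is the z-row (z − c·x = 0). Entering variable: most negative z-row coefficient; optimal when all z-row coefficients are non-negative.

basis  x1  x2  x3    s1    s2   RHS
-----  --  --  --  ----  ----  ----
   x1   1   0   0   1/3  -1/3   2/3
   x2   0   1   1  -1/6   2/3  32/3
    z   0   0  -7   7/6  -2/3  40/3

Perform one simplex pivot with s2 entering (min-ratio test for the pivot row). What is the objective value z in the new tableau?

Ratio test on column s2 — row 1: entry -1/3 ≤ 0; row 2: (32/3)/(2/3) = 16. Minimum is 16 at row 2 (x2 leaves); pivot element 2/3.
Pivot on row 2; the z-row RHS becomes 40/3 − (-2/3)·16 = 24.

24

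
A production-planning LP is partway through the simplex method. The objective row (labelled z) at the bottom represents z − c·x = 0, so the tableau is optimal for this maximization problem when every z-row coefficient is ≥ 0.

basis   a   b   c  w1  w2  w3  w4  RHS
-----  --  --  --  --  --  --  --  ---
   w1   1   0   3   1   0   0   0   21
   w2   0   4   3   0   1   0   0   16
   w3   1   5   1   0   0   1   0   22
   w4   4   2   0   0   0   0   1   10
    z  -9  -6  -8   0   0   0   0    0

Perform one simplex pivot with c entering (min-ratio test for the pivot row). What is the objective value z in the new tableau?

Ratio test on column c — row 1: 21/3 = 7; row 2: 16/3 = 16/3; row 3: 22/1 = 22; row 4: entry 0 ≤ 0. Minimum is 16/3 at row 2 (w2 leaves); pivot element 3.
Pivot on row 2; the z-row RHS becomes 0 − (-8)·(16/3) = 128/3.

128/3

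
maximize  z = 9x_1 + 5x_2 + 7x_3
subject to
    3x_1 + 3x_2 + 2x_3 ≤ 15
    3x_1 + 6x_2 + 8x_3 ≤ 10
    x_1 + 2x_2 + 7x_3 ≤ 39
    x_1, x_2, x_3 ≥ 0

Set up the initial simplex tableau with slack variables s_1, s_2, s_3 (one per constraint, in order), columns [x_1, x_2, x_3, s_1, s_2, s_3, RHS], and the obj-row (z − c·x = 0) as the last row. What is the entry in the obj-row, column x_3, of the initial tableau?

-7

The obj-row carries the negated objective coefficients: the x_3 entry is -7.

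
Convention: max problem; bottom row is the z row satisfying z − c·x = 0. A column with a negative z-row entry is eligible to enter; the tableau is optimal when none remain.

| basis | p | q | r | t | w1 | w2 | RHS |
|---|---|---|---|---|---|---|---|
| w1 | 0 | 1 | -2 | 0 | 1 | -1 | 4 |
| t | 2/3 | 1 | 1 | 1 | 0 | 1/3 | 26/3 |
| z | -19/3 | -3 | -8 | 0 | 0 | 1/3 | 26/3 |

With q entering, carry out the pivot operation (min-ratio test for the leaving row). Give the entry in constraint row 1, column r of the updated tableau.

-2

Ratio test on column q — row 1: 4/1 = 4; row 2: (26/3)/1 = 26/3. Minimum is 4 at row 1 (w1 leaves); pivot element 1.
Divide row 1 by 1; eliminate column q from the other rows.
In the new row 1, the r entry is the old entry divided by the pivot: (-2)/1 = -2.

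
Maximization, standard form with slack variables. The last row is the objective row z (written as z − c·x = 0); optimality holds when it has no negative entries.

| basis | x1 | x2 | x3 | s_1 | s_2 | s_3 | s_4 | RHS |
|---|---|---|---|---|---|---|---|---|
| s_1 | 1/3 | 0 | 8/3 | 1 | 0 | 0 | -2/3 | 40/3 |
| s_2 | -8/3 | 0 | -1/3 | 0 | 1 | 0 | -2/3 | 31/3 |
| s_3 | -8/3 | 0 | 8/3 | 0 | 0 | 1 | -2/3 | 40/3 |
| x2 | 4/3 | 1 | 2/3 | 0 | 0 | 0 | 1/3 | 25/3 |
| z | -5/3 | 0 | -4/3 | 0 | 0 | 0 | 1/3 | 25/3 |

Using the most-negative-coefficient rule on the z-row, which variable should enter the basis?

x1

Negative z-row entries: x1: -5/3, x3: -4/3.
The most negative is -5/3 in column x1, so x1 enters.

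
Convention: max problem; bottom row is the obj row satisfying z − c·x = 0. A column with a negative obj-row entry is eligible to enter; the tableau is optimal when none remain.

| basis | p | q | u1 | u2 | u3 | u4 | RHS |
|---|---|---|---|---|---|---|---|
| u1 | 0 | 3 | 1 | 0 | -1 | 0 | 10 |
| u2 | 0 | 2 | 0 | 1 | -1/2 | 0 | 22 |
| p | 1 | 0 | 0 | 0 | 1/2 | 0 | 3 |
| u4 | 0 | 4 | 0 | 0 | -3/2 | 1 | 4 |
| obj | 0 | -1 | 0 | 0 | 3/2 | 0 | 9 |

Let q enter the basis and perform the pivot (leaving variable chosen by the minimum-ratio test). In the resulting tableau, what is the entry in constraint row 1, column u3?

1/8

Ratio test on column q — row 1: 10/3 = 10/3; row 2: 22/2 = 11; row 3: entry 0 ≤ 0; row 4: 4/4 = 1. Minimum is 1 at row 4 (u4 leaves); pivot element 4.
Divide row 4 by 4; eliminate column q from the other rows.
Row 1 update in column u3: -1 − 3·(-3/8) = 1/8.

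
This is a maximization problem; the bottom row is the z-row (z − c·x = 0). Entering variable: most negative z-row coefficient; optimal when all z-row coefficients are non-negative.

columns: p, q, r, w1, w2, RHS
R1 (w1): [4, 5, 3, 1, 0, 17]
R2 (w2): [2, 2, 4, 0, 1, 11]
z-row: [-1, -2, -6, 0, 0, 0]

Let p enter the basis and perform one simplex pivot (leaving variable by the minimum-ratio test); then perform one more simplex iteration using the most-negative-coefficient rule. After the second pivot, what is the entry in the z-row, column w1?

-4/5

Ratio test on column p — row 1: 17/4 = 17/4; row 2: 11/2 = 11/2. Minimum is 17/4 at row 1 (w1 leaves); pivot element 4.
Divide row 1 by 4; eliminate column p from the other rows.
Second iteration: most negative z-row entry is -21/4 in column r, so r enters.
Ratio test on column r — row 1: (17/4)/(3/4) = 17/3; row 2: (5/2)/(5/2) = 1. Minimum is 1 at row 2 (w2 leaves); pivot element 5/2.
Divide row 2 by 5/2; eliminate column r from the other rows.
After both pivots, the entry at the z-row, column w1 is -4/5.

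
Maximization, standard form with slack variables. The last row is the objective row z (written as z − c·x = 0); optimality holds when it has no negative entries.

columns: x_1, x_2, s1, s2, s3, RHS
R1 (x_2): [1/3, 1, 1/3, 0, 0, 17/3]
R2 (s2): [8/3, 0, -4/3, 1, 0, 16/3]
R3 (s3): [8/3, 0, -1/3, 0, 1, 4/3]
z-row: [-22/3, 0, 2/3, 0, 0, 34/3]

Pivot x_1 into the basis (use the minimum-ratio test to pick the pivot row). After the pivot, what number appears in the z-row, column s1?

Ratio test on column x_1 — row 1: (17/3)/(1/3) = 17; row 2: (16/3)/(8/3) = 2; row 3: (4/3)/(8/3) = 1/2. Minimum is 1/2 at row 3 (s3 leaves); pivot element 8/3.
Divide row 3 by 8/3; eliminate column x_1 from the other rows.
z-row update in column s1: 2/3 − (-22/3)·(-1/8) = -1/4.

-1/4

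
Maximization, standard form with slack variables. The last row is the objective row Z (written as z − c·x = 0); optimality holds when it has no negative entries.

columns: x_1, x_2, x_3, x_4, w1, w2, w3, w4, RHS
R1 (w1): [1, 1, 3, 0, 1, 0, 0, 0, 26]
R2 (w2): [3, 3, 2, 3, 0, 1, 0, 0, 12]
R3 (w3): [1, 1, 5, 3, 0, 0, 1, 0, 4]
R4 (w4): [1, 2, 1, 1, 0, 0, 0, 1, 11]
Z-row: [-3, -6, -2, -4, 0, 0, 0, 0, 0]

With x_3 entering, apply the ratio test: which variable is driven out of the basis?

w3

Column x_3 entries and ratios — w1: 26/3 = 26/3; w2: 12/2 = 6; w3: 4/5 = 4/5; w4: 11/1 = 11.
Smallest ratio is 4/5 in the row of w3, so w3 leaves.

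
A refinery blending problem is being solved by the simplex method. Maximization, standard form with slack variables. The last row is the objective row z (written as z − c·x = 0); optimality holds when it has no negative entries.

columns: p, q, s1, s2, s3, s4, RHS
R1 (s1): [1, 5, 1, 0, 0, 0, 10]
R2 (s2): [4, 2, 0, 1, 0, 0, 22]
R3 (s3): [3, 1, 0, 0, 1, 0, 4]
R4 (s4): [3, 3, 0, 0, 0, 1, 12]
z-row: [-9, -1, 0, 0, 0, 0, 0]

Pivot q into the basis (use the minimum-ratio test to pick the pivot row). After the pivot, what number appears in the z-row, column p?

Ratio test on column q — row 1: 10/5 = 2; row 2: 22/2 = 11; row 3: 4/1 = 4; row 4: 12/3 = 4. Minimum is 2 at row 1 (s1 leaves); pivot element 5.
Divide row 1 by 5; eliminate column q from the other rows.
z-row update in column p: -9 − (-1)·(1/5) = -44/5.

-44/5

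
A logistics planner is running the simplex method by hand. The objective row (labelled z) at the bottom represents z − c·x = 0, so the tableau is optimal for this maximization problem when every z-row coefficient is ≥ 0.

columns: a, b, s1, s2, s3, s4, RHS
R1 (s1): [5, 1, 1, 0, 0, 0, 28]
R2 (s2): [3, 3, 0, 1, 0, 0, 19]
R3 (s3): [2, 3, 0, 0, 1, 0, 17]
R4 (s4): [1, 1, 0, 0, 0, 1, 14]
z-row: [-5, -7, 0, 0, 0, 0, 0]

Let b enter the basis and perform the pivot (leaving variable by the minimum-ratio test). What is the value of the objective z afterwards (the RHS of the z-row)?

Ratio test on column b — row 1: 28/1 = 28; row 2: 19/3 = 19/3; row 3: 17/3 = 17/3; row 4: 14/1 = 14. Minimum is 17/3 at row 3 (s3 leaves); pivot element 3.
Pivot on row 3; the z-row RHS becomes 0 − (-7)·(17/3) = 119/3.

119/3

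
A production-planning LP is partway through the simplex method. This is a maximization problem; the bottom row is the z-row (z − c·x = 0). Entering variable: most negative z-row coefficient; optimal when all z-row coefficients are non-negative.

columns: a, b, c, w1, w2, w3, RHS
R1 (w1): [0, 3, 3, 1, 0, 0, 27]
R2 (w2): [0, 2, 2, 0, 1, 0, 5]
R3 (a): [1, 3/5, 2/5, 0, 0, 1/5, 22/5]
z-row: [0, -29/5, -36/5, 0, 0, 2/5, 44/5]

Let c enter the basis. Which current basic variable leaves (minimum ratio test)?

w2

Column c entries and ratios — w1: 27/3 = 9; w2: 5/2 = 5/2; a: (22/5)/(2/5) = 11.
Smallest ratio is 5/2 in the row of w2, so w2 leaves.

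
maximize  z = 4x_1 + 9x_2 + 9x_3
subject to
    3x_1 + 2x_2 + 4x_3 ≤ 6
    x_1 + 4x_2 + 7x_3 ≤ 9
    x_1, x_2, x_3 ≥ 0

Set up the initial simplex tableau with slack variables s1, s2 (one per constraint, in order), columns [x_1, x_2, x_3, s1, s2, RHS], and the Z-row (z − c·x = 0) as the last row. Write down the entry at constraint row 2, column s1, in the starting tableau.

0

Slack s1 belongs to constraint 1; its column is the unit vector e_1, so the entry in row 2 is 0.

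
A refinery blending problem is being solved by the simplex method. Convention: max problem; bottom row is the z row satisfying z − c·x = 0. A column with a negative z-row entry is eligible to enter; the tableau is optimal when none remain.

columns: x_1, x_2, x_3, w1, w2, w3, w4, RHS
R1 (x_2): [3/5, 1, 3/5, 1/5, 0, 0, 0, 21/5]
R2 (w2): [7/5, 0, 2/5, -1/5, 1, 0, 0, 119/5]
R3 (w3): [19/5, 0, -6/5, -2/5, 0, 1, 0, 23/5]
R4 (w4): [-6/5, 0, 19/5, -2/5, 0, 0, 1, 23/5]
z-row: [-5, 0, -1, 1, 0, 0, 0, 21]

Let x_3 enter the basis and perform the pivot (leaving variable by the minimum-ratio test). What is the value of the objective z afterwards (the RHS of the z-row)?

422/19

Ratio test on column x_3 — row 1: (21/5)/(3/5) = 7; row 2: (119/5)/(2/5) = 119/2; row 3: entry -6/5 ≤ 0; row 4: (23/5)/(19/5) = 23/19. Minimum is 23/19 at row 4 (w4 leaves); pivot element 19/5.
Pivot on row 4; the z-row RHS becomes 21 − (-1)·(23/19) = 422/19.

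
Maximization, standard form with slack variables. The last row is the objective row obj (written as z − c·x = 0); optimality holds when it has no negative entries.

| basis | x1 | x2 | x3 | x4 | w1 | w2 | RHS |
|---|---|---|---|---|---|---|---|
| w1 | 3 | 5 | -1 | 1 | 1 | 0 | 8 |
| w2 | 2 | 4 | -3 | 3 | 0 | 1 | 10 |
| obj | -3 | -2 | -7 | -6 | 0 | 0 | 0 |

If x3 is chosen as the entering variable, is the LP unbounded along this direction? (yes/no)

Every constraint-row entry in column x3 is ≤ 0, so increasing x3 is unbounded.

yes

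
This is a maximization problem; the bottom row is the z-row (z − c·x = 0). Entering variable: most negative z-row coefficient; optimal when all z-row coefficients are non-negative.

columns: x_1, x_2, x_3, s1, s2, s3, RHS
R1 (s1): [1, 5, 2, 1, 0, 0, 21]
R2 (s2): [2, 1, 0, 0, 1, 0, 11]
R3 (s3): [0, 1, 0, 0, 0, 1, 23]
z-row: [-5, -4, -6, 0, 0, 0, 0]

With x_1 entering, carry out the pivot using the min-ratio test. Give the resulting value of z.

55/2

Ratio test on column x_1 — row 1: 21/1 = 21; row 2: 11/2 = 11/2; row 3: entry 0 ≤ 0. Minimum is 11/2 at row 2 (s2 leaves); pivot element 2.
Pivot on row 2; the z-row RHS becomes 0 − (-5)·(11/2) = 55/2.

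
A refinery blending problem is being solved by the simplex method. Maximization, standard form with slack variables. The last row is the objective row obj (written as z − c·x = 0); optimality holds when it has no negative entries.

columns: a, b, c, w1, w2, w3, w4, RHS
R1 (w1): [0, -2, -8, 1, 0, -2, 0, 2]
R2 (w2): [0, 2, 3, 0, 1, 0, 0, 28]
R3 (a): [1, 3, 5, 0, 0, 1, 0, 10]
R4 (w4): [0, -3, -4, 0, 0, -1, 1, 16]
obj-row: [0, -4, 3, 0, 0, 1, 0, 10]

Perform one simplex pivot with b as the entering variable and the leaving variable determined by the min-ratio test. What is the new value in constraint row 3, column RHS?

10/3

Ratio test on column b — row 1: entry -2 ≤ 0; row 2: 28/2 = 14; row 3: 10/3 = 10/3; row 4: entry -3 ≤ 0. Minimum is 10/3 at row 3 (a leaves); pivot element 3.
Divide row 3 by 3; eliminate column b from the other rows.
In the new row 3, the RHS entry is the old entry divided by the pivot: 10/3 = 10/3.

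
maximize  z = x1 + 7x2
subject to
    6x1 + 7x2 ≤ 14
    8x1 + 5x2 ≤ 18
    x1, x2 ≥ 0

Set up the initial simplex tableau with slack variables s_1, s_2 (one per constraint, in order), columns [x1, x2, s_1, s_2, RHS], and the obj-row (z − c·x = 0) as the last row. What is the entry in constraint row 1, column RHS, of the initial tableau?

The RHS of constraint 1 is b_1 = 14.

14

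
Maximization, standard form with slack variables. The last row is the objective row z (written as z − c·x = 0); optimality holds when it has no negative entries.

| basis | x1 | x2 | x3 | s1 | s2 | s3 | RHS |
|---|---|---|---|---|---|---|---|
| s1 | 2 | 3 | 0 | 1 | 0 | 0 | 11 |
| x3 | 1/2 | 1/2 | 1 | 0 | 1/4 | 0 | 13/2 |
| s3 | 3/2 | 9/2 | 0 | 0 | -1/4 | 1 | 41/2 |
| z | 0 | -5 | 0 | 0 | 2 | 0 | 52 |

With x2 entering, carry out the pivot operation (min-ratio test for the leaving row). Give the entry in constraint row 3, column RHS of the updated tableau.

Ratio test on column x2 — row 1: 11/3 = 11/3; row 2: (13/2)/(1/2) = 13; row 3: (41/2)/(9/2) = 41/9. Minimum is 11/3 at row 1 (s1 leaves); pivot element 3.
Divide row 1 by 3; eliminate column x2 from the other rows.
Row 3 update in column RHS: 41/2 − (9/2)·(11/3) = 4.

4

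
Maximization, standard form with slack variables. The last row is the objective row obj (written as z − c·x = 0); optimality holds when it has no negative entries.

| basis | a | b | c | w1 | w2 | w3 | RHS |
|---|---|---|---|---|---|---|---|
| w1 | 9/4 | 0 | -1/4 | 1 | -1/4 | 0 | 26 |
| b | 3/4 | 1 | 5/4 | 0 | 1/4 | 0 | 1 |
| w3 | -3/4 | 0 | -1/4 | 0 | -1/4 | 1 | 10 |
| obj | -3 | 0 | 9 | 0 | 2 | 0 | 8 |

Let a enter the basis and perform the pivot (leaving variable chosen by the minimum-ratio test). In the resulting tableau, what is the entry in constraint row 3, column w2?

Ratio test on column a — row 1: 26/(9/4) = 104/9; row 2: 1/(3/4) = 4/3; row 3: entry -3/4 ≤ 0. Minimum is 4/3 at row 2 (b leaves); pivot element 3/4.
Divide row 2 by 3/4; eliminate column a from the other rows.
Row 3 update in column w2: -1/4 − (-3/4)·(1/3) = 0.

0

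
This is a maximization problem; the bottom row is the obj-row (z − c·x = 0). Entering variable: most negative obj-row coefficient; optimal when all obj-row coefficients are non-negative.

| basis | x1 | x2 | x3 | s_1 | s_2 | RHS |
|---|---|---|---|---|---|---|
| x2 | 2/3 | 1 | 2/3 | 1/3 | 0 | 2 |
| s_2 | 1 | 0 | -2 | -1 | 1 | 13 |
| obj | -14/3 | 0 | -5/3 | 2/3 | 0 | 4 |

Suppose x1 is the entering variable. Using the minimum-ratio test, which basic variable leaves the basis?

x2

Column x1 entries and ratios — x2: 2/(2/3) = 3; s_2: 13/1 = 13.
Smallest ratio is 3 in the row of x2, so x2 leaves.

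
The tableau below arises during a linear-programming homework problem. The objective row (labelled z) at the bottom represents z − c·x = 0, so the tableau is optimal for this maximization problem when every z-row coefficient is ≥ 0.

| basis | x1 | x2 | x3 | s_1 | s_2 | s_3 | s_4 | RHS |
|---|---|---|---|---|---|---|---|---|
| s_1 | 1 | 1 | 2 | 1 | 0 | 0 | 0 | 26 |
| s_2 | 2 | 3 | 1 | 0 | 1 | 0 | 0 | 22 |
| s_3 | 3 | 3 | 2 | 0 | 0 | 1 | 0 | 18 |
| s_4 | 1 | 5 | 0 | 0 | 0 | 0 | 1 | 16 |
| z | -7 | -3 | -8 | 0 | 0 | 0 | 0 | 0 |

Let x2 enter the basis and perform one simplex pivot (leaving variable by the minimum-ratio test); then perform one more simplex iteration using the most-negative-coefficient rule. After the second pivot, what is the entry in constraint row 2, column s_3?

Ratio test on column x2 — row 1: 26/1 = 26; row 2: 22/3 = 22/3; row 3: 18/3 = 6; row 4: 16/5 = 16/5. Minimum is 16/5 at row 4 (s_4 leaves); pivot element 5.
Divide row 4 by 5; eliminate column x2 from the other rows.
Second iteration: most negative z-row entry is -8 in column x3, so x3 enters.
Ratio test on column x3 — row 1: (114/5)/2 = 57/5; row 2: (62/5)/1 = 62/5; row 3: (42/5)/2 = 21/5; row 4: entry 0 ≤ 0. Minimum is 21/5 at row 3 (s_3 leaves); pivot element 2.
Divide row 3 by 2; eliminate column x3 from the other rows.
After both pivots, the entry at constraint row 2, column s_3 is -1/2.

-1/2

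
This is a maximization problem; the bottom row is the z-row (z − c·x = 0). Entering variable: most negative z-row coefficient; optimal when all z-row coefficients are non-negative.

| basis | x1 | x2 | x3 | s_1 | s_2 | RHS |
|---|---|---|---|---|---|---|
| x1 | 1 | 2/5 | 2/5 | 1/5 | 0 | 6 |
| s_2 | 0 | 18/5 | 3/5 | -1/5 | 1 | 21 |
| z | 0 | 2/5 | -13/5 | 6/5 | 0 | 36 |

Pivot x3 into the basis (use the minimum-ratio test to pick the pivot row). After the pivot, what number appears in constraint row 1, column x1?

Ratio test on column x3 — row 1: 6/(2/5) = 15; row 2: 21/(3/5) = 35. Minimum is 15 at row 1 (x1 leaves); pivot element 2/5.
Divide row 1 by 2/5; eliminate column x3 from the other rows.
In the new row 1, the x1 entry is the old entry divided by the pivot: 1/(2/5) = 5/2.

5/2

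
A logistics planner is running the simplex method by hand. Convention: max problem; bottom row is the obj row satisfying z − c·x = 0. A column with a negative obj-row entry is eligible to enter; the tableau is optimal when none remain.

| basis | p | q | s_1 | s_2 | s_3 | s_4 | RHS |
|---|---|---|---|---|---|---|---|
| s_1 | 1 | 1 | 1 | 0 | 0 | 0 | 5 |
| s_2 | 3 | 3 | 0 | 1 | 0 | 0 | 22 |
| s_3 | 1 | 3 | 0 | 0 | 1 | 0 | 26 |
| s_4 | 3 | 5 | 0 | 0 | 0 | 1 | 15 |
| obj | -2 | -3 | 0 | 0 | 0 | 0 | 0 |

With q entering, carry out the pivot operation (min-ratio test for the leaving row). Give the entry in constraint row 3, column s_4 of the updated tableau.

Ratio test on column q — row 1: 5/1 = 5; row 2: 22/3 = 22/3; row 3: 26/3 = 26/3; row 4: 15/5 = 3. Minimum is 3 at row 4 (s_4 leaves); pivot element 5.
Divide row 4 by 5; eliminate column q from the other rows.
Row 3 update in column s_4: 0 − 3·(1/5) = -3/5.

-3/5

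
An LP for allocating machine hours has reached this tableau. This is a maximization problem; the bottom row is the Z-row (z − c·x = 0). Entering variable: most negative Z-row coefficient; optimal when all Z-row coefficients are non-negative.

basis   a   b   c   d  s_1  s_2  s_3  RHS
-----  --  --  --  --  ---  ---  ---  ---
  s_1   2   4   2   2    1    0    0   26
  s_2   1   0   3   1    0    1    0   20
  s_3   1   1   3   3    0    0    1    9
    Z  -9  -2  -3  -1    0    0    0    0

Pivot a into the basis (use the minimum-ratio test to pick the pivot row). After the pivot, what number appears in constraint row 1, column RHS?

8

Ratio test on column a — row 1: 26/2 = 13; row 2: 20/1 = 20; row 3: 9/1 = 9. Minimum is 9 at row 3 (s_3 leaves); pivot element 1.
Divide row 3 by 1; eliminate column a from the other rows.
Row 1 update in column RHS: 26 − 2·9 = 8.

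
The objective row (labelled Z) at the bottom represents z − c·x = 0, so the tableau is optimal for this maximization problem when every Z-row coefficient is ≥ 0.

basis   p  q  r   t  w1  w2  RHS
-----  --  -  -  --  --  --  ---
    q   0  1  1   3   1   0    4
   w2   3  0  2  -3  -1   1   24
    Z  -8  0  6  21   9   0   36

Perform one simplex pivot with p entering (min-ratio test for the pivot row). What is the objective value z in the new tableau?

100

Ratio test on column p — row 1: entry 0 ≤ 0; row 2: 24/3 = 8. Minimum is 8 at row 2 (w2 leaves); pivot element 3.
Pivot on row 2; the Z-row RHS becomes 36 − (-8)·8 = 100.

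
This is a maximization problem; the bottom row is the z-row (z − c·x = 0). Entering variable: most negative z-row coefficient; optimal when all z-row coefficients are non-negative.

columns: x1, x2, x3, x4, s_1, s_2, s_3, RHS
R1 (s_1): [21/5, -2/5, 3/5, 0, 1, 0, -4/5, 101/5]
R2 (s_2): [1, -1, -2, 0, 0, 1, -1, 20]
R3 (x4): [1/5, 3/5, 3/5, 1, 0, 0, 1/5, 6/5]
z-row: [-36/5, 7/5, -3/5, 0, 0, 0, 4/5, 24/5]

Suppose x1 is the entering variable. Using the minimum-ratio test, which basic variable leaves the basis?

s_1

Column x1 entries and ratios — s_1: (101/5)/(21/5) = 101/21; s_2: 20/1 = 20; x4: (6/5)/(1/5) = 6.
Smallest ratio is 101/21 in the row of s_1, so s_1 leaves.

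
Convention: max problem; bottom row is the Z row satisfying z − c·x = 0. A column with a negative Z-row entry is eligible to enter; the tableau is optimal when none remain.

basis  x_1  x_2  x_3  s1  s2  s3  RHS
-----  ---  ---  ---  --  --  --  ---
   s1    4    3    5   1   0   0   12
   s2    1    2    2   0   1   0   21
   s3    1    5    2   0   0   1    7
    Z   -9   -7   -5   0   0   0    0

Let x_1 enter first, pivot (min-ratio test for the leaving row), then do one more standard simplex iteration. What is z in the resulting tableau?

Ratio test on column x_1 — row 1: 12/4 = 3; row 2: 21/1 = 21; row 3: 7/1 = 7. Minimum is 3 at row 1 (s1 leaves); pivot element 4.
Pivot on row 1; the Z-row RHS becomes 0 − (-9)·3 = 27.
Next entering variable (most negative Z-row entry -1/4): x_2.
Ratio test on column x_2 — row 1: 3/(3/4) = 4; row 2: 18/(5/4) = 72/5; row 3: 4/(17/4) = 16/17. Minimum is 16/17 at row 3 (s3 leaves); pivot element 17/4.
After the second pivot the Z-row RHS is 27 − (-1/4)·(16/17) = 463/17.

463/17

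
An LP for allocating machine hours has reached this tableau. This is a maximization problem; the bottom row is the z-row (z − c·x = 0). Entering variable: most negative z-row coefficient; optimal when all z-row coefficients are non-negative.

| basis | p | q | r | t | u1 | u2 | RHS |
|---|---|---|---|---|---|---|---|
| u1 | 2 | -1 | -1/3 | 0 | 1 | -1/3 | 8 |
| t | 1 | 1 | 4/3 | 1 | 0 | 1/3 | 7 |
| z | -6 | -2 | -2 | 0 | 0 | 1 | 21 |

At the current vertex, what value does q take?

q is not in the basis, so in the current basic feasible solution q = 0.

0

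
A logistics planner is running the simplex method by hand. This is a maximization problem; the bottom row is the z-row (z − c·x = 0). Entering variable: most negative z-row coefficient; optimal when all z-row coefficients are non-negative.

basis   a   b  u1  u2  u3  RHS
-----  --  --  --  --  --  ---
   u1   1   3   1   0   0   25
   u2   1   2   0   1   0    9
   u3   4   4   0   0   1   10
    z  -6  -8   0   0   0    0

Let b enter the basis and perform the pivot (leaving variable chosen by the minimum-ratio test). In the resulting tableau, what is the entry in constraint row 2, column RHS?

4

Ratio test on column b — row 1: 25/3 = 25/3; row 2: 9/2 = 9/2; row 3: 10/4 = 5/2. Minimum is 5/2 at row 3 (u3 leaves); pivot element 4.
Divide row 3 by 4; eliminate column b from the other rows.
Row 2 update in column RHS: 9 − 2·(5/2) = 4.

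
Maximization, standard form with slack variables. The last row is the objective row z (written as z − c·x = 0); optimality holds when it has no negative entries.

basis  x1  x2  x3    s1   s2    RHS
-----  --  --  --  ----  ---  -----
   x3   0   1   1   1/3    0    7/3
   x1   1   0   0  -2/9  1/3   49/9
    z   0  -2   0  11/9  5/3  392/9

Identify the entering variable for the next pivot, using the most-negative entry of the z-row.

Negative z-row entries: x2: -2.
The most negative is -2 in column x2, so x2 enters.

x2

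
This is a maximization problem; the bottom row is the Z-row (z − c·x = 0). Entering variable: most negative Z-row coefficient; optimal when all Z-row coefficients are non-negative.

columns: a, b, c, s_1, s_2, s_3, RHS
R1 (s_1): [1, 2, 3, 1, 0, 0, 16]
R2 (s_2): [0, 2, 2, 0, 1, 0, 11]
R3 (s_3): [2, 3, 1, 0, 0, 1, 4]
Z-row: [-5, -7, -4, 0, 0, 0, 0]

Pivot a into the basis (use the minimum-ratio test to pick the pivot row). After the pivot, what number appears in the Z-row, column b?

1/2

Ratio test on column a — row 1: 16/1 = 16; row 2: entry 0 ≤ 0; row 3: 4/2 = 2. Minimum is 2 at row 3 (s_3 leaves); pivot element 2.
Divide row 3 by 2; eliminate column a from the other rows.
Z-row update in column b: -7 − (-5)·(3/2) = 1/2.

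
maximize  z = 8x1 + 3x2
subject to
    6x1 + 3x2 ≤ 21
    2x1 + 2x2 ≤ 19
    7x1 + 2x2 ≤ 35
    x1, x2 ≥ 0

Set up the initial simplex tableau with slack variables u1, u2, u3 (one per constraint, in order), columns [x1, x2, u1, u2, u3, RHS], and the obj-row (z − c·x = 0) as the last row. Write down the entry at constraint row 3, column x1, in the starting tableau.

7

Constraint 3 has coefficient 7 on x1.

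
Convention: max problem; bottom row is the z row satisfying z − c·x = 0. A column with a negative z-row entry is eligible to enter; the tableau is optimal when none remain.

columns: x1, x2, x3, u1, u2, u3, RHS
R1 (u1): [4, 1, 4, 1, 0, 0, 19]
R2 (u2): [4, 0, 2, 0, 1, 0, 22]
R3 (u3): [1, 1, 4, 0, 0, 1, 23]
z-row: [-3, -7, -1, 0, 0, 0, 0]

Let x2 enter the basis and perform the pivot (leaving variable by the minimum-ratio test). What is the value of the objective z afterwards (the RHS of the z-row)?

133

Ratio test on column x2 — row 1: 19/1 = 19; row 2: entry 0 ≤ 0; row 3: 23/1 = 23. Minimum is 19 at row 1 (u1 leaves); pivot element 1.
Pivot on row 1; the z-row RHS becomes 0 − (-7)·19 = 133.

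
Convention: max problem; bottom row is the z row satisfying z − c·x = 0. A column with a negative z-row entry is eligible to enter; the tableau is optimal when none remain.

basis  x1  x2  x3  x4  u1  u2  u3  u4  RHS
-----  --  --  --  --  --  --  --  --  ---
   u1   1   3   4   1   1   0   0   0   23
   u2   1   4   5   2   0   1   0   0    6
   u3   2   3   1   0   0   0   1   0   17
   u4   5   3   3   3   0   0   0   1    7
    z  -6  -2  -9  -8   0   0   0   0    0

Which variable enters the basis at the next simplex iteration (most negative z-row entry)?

Negative z-row entries: x1: -6, x2: -2, x3: -9, x4: -8.
The most negative is -9 in column x3, so x3 enters.

x3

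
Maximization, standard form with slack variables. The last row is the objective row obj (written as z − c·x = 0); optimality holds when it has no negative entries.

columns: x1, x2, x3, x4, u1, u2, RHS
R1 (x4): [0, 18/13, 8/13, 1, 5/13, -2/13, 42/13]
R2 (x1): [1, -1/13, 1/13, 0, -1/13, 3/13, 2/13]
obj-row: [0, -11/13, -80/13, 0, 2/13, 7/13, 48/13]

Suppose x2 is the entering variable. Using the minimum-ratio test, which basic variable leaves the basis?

x4

Column x2 entries and ratios — x4: (42/13)/(18/13) = 7/3; x1: -1/13 ≤ 0, skip.
Smallest ratio is 7/3 in the row of x4, so x4 leaves.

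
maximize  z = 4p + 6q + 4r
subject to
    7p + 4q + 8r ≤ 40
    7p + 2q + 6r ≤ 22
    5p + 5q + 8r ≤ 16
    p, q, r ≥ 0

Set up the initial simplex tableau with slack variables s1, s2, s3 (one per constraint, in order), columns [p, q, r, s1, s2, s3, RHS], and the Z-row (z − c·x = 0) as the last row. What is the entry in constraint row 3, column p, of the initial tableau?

5

Constraint 3 has coefficient 5 on p.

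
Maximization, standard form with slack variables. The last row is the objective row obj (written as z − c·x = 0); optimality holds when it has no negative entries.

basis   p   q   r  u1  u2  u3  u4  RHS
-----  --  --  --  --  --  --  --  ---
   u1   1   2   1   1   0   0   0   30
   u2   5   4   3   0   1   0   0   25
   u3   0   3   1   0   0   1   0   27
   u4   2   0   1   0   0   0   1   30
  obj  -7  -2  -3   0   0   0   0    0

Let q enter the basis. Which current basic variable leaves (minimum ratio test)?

u2

Column q entries and ratios — u1: 30/2 = 15; u2: 25/4 = 25/4; u3: 27/3 = 9; u4: 0 ≤ 0, skip.
Smallest ratio is 25/4 in the row of u2, so u2 leaves.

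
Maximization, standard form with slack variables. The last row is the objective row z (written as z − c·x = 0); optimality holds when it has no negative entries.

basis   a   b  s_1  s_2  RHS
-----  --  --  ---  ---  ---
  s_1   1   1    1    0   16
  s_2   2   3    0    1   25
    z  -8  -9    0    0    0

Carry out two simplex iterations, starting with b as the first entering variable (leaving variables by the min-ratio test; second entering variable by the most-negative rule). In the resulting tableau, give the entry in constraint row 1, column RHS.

7/2

Ratio test on column b — row 1: 16/1 = 16; row 2: 25/3 = 25/3. Minimum is 25/3 at row 2 (s_2 leaves); pivot element 3.
Divide row 2 by 3; eliminate column b from the other rows.
Second iteration: most negative z-row entry is -2 in column a, so a enters.
Ratio test on column a — row 1: (23/3)/(1/3) = 23; row 2: (25/3)/(2/3) = 25/2. Minimum is 25/2 at row 2 (b leaves); pivot element 2/3.
Divide row 2 by 2/3; eliminate column a from the other rows.
After both pivots, the entry at constraint row 1, column RHS is 7/2.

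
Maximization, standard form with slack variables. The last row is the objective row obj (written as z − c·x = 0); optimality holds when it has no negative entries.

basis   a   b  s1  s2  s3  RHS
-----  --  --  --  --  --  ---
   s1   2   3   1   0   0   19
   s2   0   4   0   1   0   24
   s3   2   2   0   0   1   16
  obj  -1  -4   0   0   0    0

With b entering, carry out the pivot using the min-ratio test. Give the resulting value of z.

24

Ratio test on column b — row 1: 19/3 = 19/3; row 2: 24/4 = 6; row 3: 16/2 = 8. Minimum is 6 at row 2 (s2 leaves); pivot element 4.
Pivot on row 2; the obj-row RHS becomes 0 − (-4)·6 = 24.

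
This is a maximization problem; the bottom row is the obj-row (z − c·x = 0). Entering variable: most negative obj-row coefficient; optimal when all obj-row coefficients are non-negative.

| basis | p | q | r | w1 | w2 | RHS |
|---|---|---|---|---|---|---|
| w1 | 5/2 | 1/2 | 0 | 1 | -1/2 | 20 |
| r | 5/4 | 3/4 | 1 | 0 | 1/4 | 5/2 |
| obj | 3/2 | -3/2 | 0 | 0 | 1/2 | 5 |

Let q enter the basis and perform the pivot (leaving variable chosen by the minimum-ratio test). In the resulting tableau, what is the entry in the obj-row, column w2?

1

Ratio test on column q — row 1: 20/(1/2) = 40; row 2: (5/2)/(3/4) = 10/3. Minimum is 10/3 at row 2 (r leaves); pivot element 3/4.
Divide row 2 by 3/4; eliminate column q from the other rows.
obj-row update in column w2: 1/2 − (-3/2)·(1/3) = 1.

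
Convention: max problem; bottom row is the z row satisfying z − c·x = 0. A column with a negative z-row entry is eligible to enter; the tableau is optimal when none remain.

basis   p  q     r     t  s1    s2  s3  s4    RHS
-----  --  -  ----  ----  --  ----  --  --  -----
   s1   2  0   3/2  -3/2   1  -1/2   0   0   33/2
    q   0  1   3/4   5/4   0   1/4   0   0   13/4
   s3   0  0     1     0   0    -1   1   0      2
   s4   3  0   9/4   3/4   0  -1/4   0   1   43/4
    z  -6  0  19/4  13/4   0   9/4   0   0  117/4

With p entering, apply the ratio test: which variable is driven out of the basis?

s4

Column p entries and ratios — s1: (33/2)/2 = 33/4; q: 0 ≤ 0, skip; s3: 0 ≤ 0, skip; s4: (43/4)/3 = 43/12.
Smallest ratio is 43/12 in the row of s4, so s4 leaves.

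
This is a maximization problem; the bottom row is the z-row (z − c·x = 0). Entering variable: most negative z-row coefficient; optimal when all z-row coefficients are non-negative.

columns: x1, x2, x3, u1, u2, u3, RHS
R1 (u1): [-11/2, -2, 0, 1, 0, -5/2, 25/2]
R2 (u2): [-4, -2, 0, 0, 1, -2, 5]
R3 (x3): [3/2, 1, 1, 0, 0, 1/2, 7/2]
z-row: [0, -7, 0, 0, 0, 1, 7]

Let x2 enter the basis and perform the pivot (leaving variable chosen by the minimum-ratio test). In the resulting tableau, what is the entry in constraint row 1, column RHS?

39/2

Ratio test on column x2 — row 1: entry -2 ≤ 0; row 2: entry -2 ≤ 0; row 3: (7/2)/1 = 7/2. Minimum is 7/2 at row 3 (x3 leaves); pivot element 1.
Divide row 3 by 1; eliminate column x2 from the other rows.
Row 1 update in column RHS: 25/2 − (-2)·(7/2) = 39/2.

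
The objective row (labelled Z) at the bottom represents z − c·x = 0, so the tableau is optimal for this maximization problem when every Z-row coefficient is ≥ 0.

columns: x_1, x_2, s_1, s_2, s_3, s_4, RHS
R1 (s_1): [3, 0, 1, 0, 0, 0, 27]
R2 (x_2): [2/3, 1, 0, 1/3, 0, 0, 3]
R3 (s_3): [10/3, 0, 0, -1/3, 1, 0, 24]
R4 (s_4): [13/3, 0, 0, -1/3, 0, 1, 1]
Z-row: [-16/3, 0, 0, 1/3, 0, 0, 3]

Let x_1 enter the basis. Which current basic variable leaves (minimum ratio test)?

Column x_1 entries and ratios — s_1: 27/3 = 9; x_2: 3/(2/3) = 9/2; s_3: 24/(10/3) = 36/5; s_4: 1/(13/3) = 3/13.
Smallest ratio is 3/13 in the row of s_4, so s_4 leaves.

s_4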